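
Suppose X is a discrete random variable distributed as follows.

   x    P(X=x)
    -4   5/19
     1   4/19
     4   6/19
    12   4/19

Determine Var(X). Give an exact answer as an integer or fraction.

E[X] = (5/19)·(-4) + (4/19)·1 + (6/19)·4 + (4/19)·12 = 56/19
E[X²] = (5/19)·16 + (4/19)·1 + (6/19)·16 + (4/19)·144 = 756/19
Var(X) = 756/19 − (56/19)² = 11228/361

11228/361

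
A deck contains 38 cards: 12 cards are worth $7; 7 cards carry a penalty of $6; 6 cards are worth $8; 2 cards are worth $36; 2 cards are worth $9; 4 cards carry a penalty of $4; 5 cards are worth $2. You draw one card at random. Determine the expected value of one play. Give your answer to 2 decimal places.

$4.58

E[payout] = (12/38)·7 + (7/38)·(-6) + (6/38)·8 + (2/38)·36 + (2/38)·9 + (4/38)·(-4) + (5/38)·2 = 87/19
≈ $4.58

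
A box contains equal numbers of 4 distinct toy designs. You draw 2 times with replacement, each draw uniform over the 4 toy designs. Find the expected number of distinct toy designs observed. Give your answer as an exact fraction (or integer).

7/4

Let Xⱼ=1 if type j appears at least once. P(Xⱼ=1) = 1 − ((4−1)/4)^2 = 7/16.
E[#distinct] = 4·7/16 = 7/4.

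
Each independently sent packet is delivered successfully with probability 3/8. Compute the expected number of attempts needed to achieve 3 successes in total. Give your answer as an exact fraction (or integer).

8

By linearity (sum of 3 independent geometric waits), E[trials] = 3/p = 3/(3/8) = 8.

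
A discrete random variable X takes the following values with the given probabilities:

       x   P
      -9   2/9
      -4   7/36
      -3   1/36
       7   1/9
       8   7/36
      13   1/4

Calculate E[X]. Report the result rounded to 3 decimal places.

E[X] = (2/9)·(-9) + (7/36)·(-4) + (1/36)·(-3) + (1/9)·7 + (7/36)·8 + (1/4)·13
     = 49/18 ≈ 2.722

2.722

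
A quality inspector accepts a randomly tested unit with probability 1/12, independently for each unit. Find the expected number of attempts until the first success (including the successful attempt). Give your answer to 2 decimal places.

12.00

For a geometric distribution, E[trials] = 1/p = 1/(1/12) = 12.
≈ 12.00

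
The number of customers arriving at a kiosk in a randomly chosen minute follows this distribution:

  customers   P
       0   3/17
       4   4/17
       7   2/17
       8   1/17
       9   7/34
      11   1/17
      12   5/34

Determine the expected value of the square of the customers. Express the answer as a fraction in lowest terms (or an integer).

E[X²] = (3/17)·0 + (4/17)·16 + (2/17)·49 + (1/17)·64 + (7/34)·81 + (1/17)·121 + (5/34)·144
     = 1981/34

1981/34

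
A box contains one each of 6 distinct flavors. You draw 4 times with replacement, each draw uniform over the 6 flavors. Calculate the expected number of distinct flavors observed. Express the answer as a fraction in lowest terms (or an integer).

Let Xⱼ=1 if type j appears at least once. P(Xⱼ=1) = 1 − ((6−1)/6)^4 = 671/1296.
E[#distinct] = 6·671/1296 = 671/216.

671/216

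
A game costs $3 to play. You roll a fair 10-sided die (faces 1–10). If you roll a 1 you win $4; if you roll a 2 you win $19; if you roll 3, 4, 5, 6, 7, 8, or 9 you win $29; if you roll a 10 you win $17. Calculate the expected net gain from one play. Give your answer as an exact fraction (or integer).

E[payout] = (1/10)·4 + (1/10)·17 + (1/10)·19 + (7/10)·29 = 243/10
Expected profit = 243/10 − 3 = 213/10

213/10 dollars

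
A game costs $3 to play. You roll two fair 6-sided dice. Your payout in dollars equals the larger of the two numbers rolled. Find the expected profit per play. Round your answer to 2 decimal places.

$1.47

Distribution of the larger of the two numbers rolled: 1 w.p. 1/36, 2 w.p. 1/12, 3 w.p. 5/36, 4 w.p. 7/36, 5 w.p. 1/4, 6 w.p. 11/36
E[payout] = (1/36)·1 + (1/12)·2 + (5/36)·3 + (7/36)·4 + (1/4)·5 + (11/36)·6 = 161/36
Expected profit = 161/36 − 3 = 53/36 ≈ $1.47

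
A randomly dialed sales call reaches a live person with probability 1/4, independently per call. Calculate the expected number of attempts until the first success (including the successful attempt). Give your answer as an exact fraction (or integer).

4

For a geometric distribution, E[trials] = 1/p = 1/(1/4) = 4.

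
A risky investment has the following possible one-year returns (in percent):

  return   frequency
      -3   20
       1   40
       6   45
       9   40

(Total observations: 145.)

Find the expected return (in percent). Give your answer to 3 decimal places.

4.207

Total = 145, so P(return=-3) = 20/145, etc.
E[X] = (4/29)·(-3) + (8/29)·1 + (9/29)·6 + (8/29)·9
     = 122/29 ≈ 4.207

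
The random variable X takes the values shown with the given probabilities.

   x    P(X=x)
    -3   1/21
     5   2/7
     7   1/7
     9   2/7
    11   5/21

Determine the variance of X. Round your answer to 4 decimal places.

E[X] = (1/21)·(-3) + (2/7)·5 + (1/7)·7 + (2/7)·9 + (5/21)·11 = 157/21
E[X²] = (1/21)·9 + (2/7)·25 + (1/7)·49 + (2/7)·81 + (5/21)·121 = 1397/21
Var(X) = 1397/21 − (157/21)² = 4688/441 ≈ 10.6304

10.6304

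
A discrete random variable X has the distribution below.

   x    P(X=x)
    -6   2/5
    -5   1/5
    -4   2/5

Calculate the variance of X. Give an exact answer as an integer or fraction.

E[X] = (2/5)·(-6) + (1/5)·(-5) + (2/5)·(-4) = -5
E[X²] = (2/5)·36 + (1/5)·25 + (2/5)·16 = 129/5
Var(X) = 129/5 − (-5)² = 4/5

4/5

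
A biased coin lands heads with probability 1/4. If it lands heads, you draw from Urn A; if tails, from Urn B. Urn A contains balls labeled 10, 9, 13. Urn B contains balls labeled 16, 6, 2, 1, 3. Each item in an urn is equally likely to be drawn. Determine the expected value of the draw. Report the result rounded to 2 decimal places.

E[X | Urn A] = (10 + 9 + 13)/3 = 32/3
E[X | Urn B] = (16 + 6 + 2 + 1 + 3)/5 = 28/5
E[X] = (1/4)·32/3 + (3/4)·28/5 = 103/15 ≈ 6.87

6.87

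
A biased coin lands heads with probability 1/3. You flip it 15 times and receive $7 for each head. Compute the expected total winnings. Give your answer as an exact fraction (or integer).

$35

E[#heads] = 15·1/3 = 5 (linearity over flips).
E[winnings] = 7·5 = 35.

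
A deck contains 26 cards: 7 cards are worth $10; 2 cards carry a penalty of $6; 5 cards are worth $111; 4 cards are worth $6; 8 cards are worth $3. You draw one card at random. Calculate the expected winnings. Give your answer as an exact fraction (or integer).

E[payout] = (7/26)·10 + (2/26)·(-6) + (5/26)·111 + (4/26)·6 + (8/26)·3 = 661/26

661/26 dollars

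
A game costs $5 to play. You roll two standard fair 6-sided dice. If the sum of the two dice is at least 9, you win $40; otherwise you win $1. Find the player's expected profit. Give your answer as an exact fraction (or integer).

41/6 dollars

E[payout] = (13/18)·1 + (5/18)·40 = 71/6
Expected profit = 71/6 − 5 = 41/6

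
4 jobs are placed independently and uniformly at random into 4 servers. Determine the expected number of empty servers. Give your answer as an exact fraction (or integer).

Let Xⱼ=1 if server j is empty. P(Xⱼ=1) = ((4-1)/4)^4 = 81/256.
By linearity, E[#empty] = 4·81/256 = 81/64.

81/64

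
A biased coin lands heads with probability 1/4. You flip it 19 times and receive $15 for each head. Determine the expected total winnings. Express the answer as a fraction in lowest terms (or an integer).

E[#heads] = 19·1/4 = 19/4 (linearity over flips).
E[winnings] = 15·19/4 = 285/4.

285/4 dollars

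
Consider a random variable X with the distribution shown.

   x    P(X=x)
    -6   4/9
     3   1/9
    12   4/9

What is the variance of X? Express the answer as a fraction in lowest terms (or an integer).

72

E[X] = (4/9)·(-6) + (1/9)·3 + (4/9)·12 = 3
E[X²] = (4/9)·36 + (1/9)·9 + (4/9)·144 = 81
Var(X) = 81 − (3)² = 72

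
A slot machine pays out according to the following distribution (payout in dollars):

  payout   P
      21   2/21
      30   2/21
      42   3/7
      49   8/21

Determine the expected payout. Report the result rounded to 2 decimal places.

E[X] = (2/21)·21 + (2/21)·30 + (3/7)·42 + (8/21)·49
     = 872/21 ≈ 41.52

$41.52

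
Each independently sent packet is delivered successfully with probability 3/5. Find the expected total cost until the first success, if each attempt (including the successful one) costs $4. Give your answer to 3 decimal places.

$6.667

E[#attempts] = 1/p = 5/3; E[cost] = 4·5/3 = 20/3.
≈ 6.667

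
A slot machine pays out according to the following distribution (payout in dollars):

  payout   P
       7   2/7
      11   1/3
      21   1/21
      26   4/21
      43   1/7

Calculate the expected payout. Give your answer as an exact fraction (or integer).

373/21 dollars

E[X] = (2/7)·7 + (1/3)·11 + (1/21)·21 + (4/21)·26 + (1/7)·43
     = 373/21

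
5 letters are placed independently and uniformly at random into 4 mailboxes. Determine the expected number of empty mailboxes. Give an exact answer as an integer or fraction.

Let Xⱼ=1 if mailbox j is empty. P(Xⱼ=1) = ((4-1)/4)^5 = 243/1024.
By linearity, E[#empty] = 4·243/1024 = 243/256.

243/256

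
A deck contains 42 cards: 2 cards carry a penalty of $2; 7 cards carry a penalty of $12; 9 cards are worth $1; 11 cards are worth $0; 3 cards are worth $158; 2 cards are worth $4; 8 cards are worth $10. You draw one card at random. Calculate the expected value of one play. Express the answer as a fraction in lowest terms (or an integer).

E[payout] = (2/42)·(-2) + (7/42)·(-12) + (9/42)·1 + (11/42)·0 + (3/42)·158 + (2/42)·4 + (8/42)·10 = 23/2

23/2 dollars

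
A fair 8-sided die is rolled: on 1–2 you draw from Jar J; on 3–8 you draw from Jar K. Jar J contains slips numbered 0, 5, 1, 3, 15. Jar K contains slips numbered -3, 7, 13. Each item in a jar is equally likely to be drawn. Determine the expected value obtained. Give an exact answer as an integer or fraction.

109/20

E[X | Jar J] = (0 + 5 + 1 + 3 + 15)/5 = 24/5
E[X | Jar K] = (-3 + 7 + 13)/3 = 17/3
E[X] = (1/4)·24/5 + (3/4)·17/3 = 109/20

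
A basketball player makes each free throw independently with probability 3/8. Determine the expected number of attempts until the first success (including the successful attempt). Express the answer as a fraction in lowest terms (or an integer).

8/3

For a geometric distribution, E[trials] = 1/p = 1/(3/8) = 8/3.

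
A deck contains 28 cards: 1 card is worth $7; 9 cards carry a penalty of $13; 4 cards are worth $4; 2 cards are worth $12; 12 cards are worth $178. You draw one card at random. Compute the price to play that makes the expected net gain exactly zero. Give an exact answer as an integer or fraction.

1033/14 dollars

E[payout] = (1/28)·7 + (9/28)·(-13) + (4/28)·4 + (2/28)·12 + (12/28)·178 = 1033/14
Fair fee = E[payout] = 1033/14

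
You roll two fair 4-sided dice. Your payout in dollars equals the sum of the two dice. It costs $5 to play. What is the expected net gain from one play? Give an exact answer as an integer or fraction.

Distribution of the sum of the two dice: 2 w.p. 1/16, 3 w.p. 1/8, 4 w.p. 3/16, 5 w.p. 1/4, 6 w.p. 3/16, 7 w.p. 1/8, …
E[payout] = (1/16)·2 + (1/8)·3 + (3/16)·4 + (1/4)·5 + (3/16)·6 + (1/8)·7 + (1/16)·8 = 5
Expected profit = 5 − 5 = 0

$0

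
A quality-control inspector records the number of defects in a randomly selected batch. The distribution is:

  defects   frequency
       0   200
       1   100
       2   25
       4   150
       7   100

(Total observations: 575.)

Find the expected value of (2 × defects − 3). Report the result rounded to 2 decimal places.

2.04

Total = 575, so P(defects=0) = 200/575, etc.
E[2x-3] = (8/23)·(-3) + (4/23)·(-1) + (1/23)·1 + (6/23)·5 + (4/23)·11
     = 47/23 ≈ 2.04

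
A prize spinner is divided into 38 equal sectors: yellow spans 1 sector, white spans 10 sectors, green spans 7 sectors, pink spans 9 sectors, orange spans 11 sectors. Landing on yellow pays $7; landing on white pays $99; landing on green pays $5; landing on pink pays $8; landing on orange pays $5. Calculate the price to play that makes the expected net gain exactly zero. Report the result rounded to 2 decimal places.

E[payout] = (1/38)·7 + (10/38)·99 + (7/38)·5 + (9/38)·8 + (11/38)·5 = 61/2
Fair fee = E[payout] = 61/2 ≈ $30.50

$30.50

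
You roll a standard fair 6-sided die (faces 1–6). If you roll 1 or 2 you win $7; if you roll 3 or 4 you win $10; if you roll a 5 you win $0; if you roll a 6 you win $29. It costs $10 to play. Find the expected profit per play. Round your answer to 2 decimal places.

$0.50

E[payout] = (1/6)·0 + (1/3)·7 + (1/3)·10 + (1/6)·29 = 21/2
Expected profit = 21/2 − 10 = 1/2 ≈ $0.50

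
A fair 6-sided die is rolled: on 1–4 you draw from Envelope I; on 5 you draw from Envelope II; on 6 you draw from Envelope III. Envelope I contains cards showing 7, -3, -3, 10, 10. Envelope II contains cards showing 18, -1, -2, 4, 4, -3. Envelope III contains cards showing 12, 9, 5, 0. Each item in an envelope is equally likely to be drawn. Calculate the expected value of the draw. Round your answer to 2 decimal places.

E[X | Envelope I] = (7 − 3 − 3 + 10 + 10)/5 = 21/5
E[X | Envelope II] = (18 − 1 − 2 + 4 + 4 − 3)/6 = 10/3
E[X | Envelope III] = (12 + 9 + 5 + 0)/4 = 13/2
E[X] = (2/3)·21/5 + (1/6)·10/3 + (1/6)·13/2 = 799/180 ≈ 4.44

4.44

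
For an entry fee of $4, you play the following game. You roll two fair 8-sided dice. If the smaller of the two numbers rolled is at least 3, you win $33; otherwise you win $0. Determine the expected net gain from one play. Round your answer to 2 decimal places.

E[payout] = (7/16)·0 + (9/16)·33 = 297/16
Expected profit = 297/16 − 4 = 233/16 ≈ $14.56

$14.56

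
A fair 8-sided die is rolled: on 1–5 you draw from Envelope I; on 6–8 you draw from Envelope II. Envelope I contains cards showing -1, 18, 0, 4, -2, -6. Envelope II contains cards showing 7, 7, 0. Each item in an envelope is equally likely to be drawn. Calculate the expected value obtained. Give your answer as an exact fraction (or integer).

E[X | Envelope I] = (-1 + 18 + 0 + 4 − 2 − 6)/6 = 13/6
E[X | Envelope II] = (7 + 7 + 0)/3 = 14/3
E[X] = (5/8)·13/6 + (3/8)·14/3 = 149/48

149/48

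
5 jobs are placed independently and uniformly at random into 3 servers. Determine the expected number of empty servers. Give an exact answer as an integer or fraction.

32/81

Let Xⱼ=1 if server j is empty. P(Xⱼ=1) = ((3-1)/3)^5 = 32/243.
By linearity, E[#empty] = 3·32/243 = 32/81.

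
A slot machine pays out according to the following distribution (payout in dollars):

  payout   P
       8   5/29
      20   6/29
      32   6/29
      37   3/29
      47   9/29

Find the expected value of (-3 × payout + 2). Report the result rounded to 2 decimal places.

-89.66

E[-3x+2] = (5/29)·(-22) + (6/29)·(-58) + (6/29)·(-94) + (3/29)·(-109) + (9/29)·(-139)
     = -2600/29 ≈ -89.66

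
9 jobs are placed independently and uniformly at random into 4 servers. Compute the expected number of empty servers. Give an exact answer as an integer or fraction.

19683/65536

Let Xⱼ=1 if server j is empty. P(Xⱼ=1) = ((4-1)/4)^9 = 19683/262144.
By linearity, E[#empty] = 4·19683/262144 = 19683/65536.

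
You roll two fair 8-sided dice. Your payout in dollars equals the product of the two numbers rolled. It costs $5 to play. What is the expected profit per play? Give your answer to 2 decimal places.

$15.25

Distribution of the product of the two numbers rolled: 1 w.p. 1/64, 2 w.p. 1/32, 3 w.p. 1/32, 4 w.p. 3/64, 5 w.p. 1/32, 6 w.p. 1/16, …
E[payout] = (1/64)·1 + (1/32)·2 + (1/32)·3 + (3/64)·4 + (1/32)·5 + (1/16)·6 + (1/32)·7 + (1/16)·8 + (1/64)·9 + (1/32)·10 + (1/16)·12 + (1/32)·14 + (1/32)·15 + (3/64)·16 + (1/32)·18 + (1/32)·20 + (1/32)·21 + (1/16)·24 + (1/64)·25 + (1/32)·28 + (1/32)·30 + (1/32)·32 + (1/32)·35 + (1/64)·36 + (1/32)·40 + (1/32)·42 + (1/32)·48 + (1/64)·49 + (1/32)·56 + (1/64)·64 = 81/4
Expected profit = 81/4 − 5 = 61/4 ≈ $15.25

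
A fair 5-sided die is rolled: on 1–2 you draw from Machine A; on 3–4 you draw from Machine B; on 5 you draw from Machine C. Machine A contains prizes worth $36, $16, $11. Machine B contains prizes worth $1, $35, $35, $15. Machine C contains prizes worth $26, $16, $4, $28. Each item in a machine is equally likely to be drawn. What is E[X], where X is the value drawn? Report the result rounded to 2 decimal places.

$20.70

E[X | Machine A] = (36 + 16 + 11)/3 = 21
E[X | Machine B] = (1 + 35 + 35 + 15)/4 = 43/2
E[X | Machine C] = (26 + 16 + 4 + 28)/4 = 37/2
E[X] = (2/5)·21 + (2/5)·43/2 + (1/5)·37/2 = 207/10 ≈ 20.70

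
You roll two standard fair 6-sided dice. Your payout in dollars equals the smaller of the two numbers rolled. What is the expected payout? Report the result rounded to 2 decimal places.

$2.53

Distribution of the smaller of the two numbers rolled: 1 w.p. 11/36, 2 w.p. 1/4, 3 w.p. 7/36, 4 w.p. 5/36, 5 w.p. 1/12, 6 w.p. 1/36
E[payout] = (11/36)·1 + (1/4)·2 + (7/36)·3 + (5/36)·4 + (1/12)·5 + (1/36)·6 = 91/36
≈ $2.53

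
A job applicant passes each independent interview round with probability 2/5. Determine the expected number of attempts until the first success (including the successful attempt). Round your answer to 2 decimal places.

2.50

For a geometric distribution, E[trials] = 1/p = 1/(2/5) = 5/2.
≈ 2.50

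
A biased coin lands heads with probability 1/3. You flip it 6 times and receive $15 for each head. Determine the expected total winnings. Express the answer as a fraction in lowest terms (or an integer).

E[#heads] = 6·1/3 = 2 (linearity over flips).
E[winnings] = 15·2 = 30.

$30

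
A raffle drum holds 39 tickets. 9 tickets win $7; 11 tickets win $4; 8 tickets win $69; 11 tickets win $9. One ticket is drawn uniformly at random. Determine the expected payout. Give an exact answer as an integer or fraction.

E[payout] = (9/39)·7 + (11/39)·4 + (8/39)·69 + (11/39)·9 = 758/39

758/39 dollars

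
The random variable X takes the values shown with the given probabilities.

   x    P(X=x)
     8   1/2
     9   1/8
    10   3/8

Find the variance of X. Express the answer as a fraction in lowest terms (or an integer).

55/64

E[X] = (1/2)·8 + (1/8)·9 + (3/8)·10 = 71/8
E[X²] = (1/2)·64 + (1/8)·81 + (3/8)·100 = 637/8
Var(X) = 637/8 − (71/8)² = 55/64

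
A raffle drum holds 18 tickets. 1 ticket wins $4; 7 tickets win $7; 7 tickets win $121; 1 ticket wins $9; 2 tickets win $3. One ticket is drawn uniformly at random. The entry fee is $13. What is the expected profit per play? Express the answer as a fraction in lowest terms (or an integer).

227/6 dollars

E[payout] = (1/18)·4 + (7/18)·7 + (7/18)·121 + (1/18)·9 + (2/18)·3 = 305/6
Expected profit = 305/6 − 13 = 227/6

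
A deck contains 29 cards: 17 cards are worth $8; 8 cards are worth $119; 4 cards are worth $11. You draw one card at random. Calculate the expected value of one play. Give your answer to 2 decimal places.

$39.03

E[payout] = (17/29)·8 + (8/29)·119 + (4/29)·11 = 1132/29
≈ $39.03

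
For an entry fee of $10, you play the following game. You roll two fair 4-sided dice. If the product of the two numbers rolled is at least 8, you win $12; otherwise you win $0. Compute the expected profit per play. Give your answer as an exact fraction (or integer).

-11/2 dollars

E[payout] = (5/8)·0 + (3/8)·12 = 9/2
Expected profit = 9/2 − 10 = -11/2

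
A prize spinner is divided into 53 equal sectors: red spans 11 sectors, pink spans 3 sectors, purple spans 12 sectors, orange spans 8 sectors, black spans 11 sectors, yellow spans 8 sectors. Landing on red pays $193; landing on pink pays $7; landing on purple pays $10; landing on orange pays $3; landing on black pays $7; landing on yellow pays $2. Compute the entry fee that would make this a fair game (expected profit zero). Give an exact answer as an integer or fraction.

E[payout] = (11/53)·193 + (3/53)·7 + (12/53)·10 + (8/53)·3 + (11/53)·7 + (8/53)·2 = 2381/53
Fair fee = E[payout] = 2381/53

2381/53 dollars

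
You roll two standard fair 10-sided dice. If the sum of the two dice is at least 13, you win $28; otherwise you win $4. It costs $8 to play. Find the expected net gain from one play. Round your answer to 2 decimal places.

E[payout] = (16/25)·4 + (9/25)·28 = 316/25
Expected profit = 316/25 − 8 = 116/25 ≈ $4.64

$4.64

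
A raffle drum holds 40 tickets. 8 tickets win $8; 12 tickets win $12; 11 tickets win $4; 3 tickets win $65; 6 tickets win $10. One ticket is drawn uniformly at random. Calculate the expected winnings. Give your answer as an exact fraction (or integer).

E[payout] = (8/40)·8 + (12/40)·12 + (11/40)·4 + (3/40)·65 + (6/40)·10 = 507/40

507/40 dollars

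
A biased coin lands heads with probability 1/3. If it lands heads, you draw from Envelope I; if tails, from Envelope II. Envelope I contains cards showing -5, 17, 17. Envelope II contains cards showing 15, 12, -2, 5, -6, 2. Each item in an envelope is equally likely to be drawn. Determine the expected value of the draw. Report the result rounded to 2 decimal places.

6.11

E[X | Envelope I] = (-5 + 17 + 17)/3 = 29/3
E[X | Envelope II] = (15 + 12 − 2 + 5 − 6 + 2)/6 = 13/3
E[X] = (1/3)·29/3 + (2/3)·13/3 = 55/9 ≈ 6.11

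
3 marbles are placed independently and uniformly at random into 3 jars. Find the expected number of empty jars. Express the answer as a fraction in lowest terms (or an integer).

8/9

Let Xⱼ=1 if jar j is empty. P(Xⱼ=1) = ((3-1)/3)^3 = 8/27.
By linearity, E[#empty] = 3·8/27 = 8/9.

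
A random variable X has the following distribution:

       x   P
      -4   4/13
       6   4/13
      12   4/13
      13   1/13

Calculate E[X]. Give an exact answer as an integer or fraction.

E[X] = (4/13)·(-4) + (4/13)·6 + (4/13)·12 + (1/13)·13
     = 69/13

69/13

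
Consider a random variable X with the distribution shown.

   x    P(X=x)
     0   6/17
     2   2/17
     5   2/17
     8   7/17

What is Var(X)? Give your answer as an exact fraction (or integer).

3702/289

E[X] = (6/17)·0 + (2/17)·2 + (2/17)·5 + (7/17)·8 = 70/17
E[X²] = (6/17)·0 + (2/17)·4 + (2/17)·25 + (7/17)·64 = 506/17
Var(X) = 506/17 − (70/17)² = 3702/289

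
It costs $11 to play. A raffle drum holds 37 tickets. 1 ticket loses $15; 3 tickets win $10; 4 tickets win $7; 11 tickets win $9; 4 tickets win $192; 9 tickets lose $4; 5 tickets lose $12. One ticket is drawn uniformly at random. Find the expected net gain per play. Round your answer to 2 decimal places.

$11.00

E[payout] = (1/37)·(-15) + (3/37)·10 + (4/37)·7 + (11/37)·9 + (4/37)·192 + (9/37)·(-4) + (5/37)·(-12) = 22
Expected profit = 22 − 11 = 11 ≈ $11.00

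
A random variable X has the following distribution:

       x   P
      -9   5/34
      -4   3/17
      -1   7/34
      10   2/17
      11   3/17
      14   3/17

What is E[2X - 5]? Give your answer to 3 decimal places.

1.706

E[2x-5] = (5/34)·(-23) + (3/17)·(-13) + (7/34)·(-7) + (2/17)·15 + (3/17)·17 + (3/17)·23
     = 29/17 ≈ 1.706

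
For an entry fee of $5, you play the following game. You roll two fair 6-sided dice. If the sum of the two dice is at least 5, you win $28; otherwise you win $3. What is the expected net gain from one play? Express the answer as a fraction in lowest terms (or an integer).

113/6 dollars

E[payout] = (1/6)·3 + (5/6)·28 = 143/6
Expected profit = 143/6 − 5 = 113/6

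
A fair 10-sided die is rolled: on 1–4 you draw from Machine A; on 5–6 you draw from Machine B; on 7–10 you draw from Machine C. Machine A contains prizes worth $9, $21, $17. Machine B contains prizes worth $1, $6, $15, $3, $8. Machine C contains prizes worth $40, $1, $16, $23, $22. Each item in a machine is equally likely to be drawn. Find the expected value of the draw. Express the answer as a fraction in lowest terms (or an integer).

E[X | Machine A] = (9 + 21 + 17)/3 = 47/3
E[X | Machine B] = (1 + 6 + 15 + 3 + 8)/5 = 33/5
E[X | Machine C] = (40 + 1 + 16 + 23 + 22)/5 = 102/5
E[X] = (2/5)·47/3 + (1/5)·33/5 + (2/5)·102/5 = 1181/75

1181/75 dollars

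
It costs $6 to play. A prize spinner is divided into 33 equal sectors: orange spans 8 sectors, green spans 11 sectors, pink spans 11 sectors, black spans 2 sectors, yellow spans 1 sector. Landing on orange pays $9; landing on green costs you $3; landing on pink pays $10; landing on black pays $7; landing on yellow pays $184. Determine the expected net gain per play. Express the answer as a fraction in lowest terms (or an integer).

E[payout] = (8/33)·9 + (11/33)·(-3) + (11/33)·10 + (2/33)·7 + (1/33)·184 = 347/33
Expected profit = 347/33 − 6 = 149/33

149/33 dollars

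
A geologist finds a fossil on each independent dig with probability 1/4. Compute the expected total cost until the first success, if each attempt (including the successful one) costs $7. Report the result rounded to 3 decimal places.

E[#attempts] = 1/p = 4; E[cost] = 7·4 = 28.
≈ 28.000

$28.000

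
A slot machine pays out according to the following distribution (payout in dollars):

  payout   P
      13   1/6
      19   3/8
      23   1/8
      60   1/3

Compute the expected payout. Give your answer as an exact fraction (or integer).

193/6 dollars

E[X] = (1/6)·13 + (3/8)·19 + (1/8)·23 + (1/3)·60
     = 193/6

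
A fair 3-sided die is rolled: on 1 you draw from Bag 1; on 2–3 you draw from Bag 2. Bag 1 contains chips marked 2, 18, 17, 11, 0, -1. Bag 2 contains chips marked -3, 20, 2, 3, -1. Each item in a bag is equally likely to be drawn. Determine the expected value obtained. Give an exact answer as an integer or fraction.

487/90

E[X | Bag 1] = (2 + 18 + 17 + 11 + 0 − 1)/6 = 47/6
E[X | Bag 2] = (-3 + 20 + 2 + 3 − 1)/5 = 21/5
E[X] = (1/3)·47/6 + (2/3)·21/5 = 487/90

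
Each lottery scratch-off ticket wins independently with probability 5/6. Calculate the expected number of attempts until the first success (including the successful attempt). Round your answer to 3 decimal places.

For a geometric distribution, E[trials] = 1/p = 1/(5/6) = 6/5.
≈ 1.200

1.200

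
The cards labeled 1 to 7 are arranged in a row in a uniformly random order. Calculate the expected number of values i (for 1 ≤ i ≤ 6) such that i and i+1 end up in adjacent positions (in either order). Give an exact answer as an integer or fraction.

12/7

For each i ∈ {1,…,6}, let Xᵢ = 1 if i and i+1 are adjacent. P(Xᵢ=1) = 2·(7−1)!/7! = 2/7.
By linearity, E[ΣXᵢ] = (6)·(2/7) = 12/7.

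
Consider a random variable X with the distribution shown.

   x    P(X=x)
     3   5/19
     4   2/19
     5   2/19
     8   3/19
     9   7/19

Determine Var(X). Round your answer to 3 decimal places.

E[X] = (5/19)·3 + (2/19)·4 + (2/19)·5 + (3/19)·8 + (7/19)·9 = 120/19
E[X²] = (5/19)·9 + (2/19)·16 + (2/19)·25 + (3/19)·64 + (7/19)·81 = 886/19
Var(X) = 886/19 − (120/19)² = 2434/361 ≈ 6.742

6.742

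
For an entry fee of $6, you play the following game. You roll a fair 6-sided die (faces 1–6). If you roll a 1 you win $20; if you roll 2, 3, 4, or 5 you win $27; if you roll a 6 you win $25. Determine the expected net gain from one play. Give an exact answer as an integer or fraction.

E[payout] = (1/6)·20 + (1/6)·25 + (2/3)·27 = 51/2
Expected profit = 51/2 − 6 = 39/2

39/2 dollars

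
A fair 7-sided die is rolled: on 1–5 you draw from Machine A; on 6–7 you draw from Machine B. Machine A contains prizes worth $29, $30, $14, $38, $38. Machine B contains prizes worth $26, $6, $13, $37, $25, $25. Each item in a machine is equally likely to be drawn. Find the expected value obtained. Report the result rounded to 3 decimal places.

E[X | Machine A] = (29 + 30 + 14 + 38 + 38)/5 = 149/5
E[X | Machine B] = (26 + 6 + 13 + 37 + 25 + 25)/6 = 22
E[X] = (5/7)·149/5 + (2/7)·22 = 193/7 ≈ 27.571

$27.571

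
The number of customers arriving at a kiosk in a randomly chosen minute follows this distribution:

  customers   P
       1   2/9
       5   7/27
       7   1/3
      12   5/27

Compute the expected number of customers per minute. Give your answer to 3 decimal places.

E[X] = (2/9)·1 + (7/27)·5 + (1/3)·7 + (5/27)·12
     = 164/27 ≈ 6.074

6.074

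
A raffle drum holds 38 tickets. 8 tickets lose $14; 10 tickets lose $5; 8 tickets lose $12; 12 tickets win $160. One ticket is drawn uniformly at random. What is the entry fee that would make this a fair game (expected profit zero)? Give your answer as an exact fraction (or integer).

831/19 dollars

E[payout] = (8/38)·(-14) + (10/38)·(-5) + (8/38)·(-12) + (12/38)·160 = 831/19
Fair fee = E[payout] = 831/19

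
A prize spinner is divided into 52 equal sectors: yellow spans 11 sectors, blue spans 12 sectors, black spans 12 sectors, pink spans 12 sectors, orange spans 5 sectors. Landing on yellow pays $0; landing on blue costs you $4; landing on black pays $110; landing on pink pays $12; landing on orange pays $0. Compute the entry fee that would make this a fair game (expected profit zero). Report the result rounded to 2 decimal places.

E[payout] = (11/52)·0 + (12/52)·(-4) + (12/52)·110 + (12/52)·12 + (5/52)·0 = 354/13
Fair fee = E[payout] = 354/13 ≈ $27.23

$27.23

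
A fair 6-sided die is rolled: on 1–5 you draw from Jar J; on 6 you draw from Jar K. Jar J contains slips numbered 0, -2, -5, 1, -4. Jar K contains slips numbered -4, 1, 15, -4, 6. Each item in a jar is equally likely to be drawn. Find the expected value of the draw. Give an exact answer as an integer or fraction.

E[X | Jar J] = (0 − 2 − 5 + 1 − 4)/5 = -2
E[X | Jar K] = (-4 + 1 + 15 − 4 + 6)/5 = 14/5
E[X] = (5/6)·(-2) + (1/6)·14/5 = -6/5

-6/5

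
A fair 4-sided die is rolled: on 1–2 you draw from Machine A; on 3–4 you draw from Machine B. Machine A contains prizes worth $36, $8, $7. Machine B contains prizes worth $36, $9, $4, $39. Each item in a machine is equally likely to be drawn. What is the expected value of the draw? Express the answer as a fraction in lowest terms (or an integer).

39/2 dollars

E[X | Machine A] = (36 + 8 + 7)/3 = 17
E[X | Machine B] = (36 + 9 + 4 + 39)/4 = 22
E[X] = (1/2)·17 + (1/2)·22 = 39/2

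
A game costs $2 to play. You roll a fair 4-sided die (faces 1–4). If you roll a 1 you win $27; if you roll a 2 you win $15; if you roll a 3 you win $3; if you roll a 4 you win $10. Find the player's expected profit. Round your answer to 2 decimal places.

E[payout] = (1/4)·3 + (1/4)·10 + (1/4)·15 + (1/4)·27 = 55/4
Expected profit = 55/4 − 2 = 47/4 ≈ $11.75

$11.75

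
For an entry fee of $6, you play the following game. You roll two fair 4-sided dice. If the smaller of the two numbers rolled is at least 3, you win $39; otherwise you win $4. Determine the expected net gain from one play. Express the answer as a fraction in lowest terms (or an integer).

27/4 dollars

E[payout] = (3/4)·4 + (1/4)·39 = 51/4
Expected profit = 51/4 − 6 = 27/4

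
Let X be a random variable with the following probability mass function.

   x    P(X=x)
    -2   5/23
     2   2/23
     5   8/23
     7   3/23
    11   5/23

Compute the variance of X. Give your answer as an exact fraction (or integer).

10440/529

E[X] = (5/23)·(-2) + (2/23)·2 + (8/23)·5 + (3/23)·7 + (5/23)·11 = 110/23
E[X²] = (5/23)·4 + (2/23)·4 + (8/23)·25 + (3/23)·49 + (5/23)·121 = 980/23
Var(X) = 980/23 − (110/23)² = 10440/529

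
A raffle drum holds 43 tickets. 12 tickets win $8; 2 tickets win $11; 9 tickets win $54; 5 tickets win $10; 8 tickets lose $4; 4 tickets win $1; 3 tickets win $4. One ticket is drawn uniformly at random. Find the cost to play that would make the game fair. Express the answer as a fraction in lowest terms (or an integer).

E[payout] = (12/43)·8 + (2/43)·11 + (9/43)·54 + (5/43)·10 + (8/43)·(-4) + (4/43)·1 + (3/43)·4 = 638/43
Fair fee = E[payout] = 638/43

638/43 dollars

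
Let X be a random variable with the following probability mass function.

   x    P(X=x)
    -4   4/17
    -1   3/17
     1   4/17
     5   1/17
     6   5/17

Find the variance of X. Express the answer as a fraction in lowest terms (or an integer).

E[X] = (4/17)·(-4) + (3/17)·(-1) + (4/17)·1 + (1/17)·5 + (5/17)·6 = 20/17
E[X²] = (4/17)·16 + (3/17)·1 + (4/17)·1 + (1/17)·25 + (5/17)·36 = 276/17
Var(X) = 276/17 − (20/17)² = 4292/289

4292/289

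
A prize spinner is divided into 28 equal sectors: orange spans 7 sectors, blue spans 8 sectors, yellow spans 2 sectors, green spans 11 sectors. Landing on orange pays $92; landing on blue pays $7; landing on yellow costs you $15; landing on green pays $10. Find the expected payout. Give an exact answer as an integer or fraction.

E[payout] = (7/28)·92 + (8/28)·7 + (2/28)·(-15) + (11/28)·10 = 195/7

195/7 dollars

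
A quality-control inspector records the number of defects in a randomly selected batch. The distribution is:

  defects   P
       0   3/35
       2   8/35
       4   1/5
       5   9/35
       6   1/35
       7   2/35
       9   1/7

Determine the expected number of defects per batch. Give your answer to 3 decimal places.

E[X] = (3/35)·0 + (8/35)·2 + (1/5)·4 + (9/35)·5 + (1/35)·6 + (2/35)·7 + (1/7)·9
     = 22/5 ≈ 4.400

4.400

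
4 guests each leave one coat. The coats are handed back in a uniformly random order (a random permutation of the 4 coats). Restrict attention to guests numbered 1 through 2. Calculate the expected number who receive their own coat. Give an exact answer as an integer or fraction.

Let Xᵢ = 1 if person i gets their own coat. For each i, P(Xᵢ=1) = 1/4.
By linearity of expectation, E[X₁+…+X_2] = 2·(1/4) = 1/2.

1/2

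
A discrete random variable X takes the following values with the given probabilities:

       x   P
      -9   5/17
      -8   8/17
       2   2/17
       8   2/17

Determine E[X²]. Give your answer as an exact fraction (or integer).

E[X²] = (5/17)·81 + (8/17)·64 + (2/17)·4 + (2/17)·64
     = 1053/17

1053/17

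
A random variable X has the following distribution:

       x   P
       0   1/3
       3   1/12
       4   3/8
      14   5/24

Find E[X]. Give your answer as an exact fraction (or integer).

E[X] = (1/3)·0 + (1/12)·3 + (3/8)·4 + (5/24)·14
     = 14/3

14/3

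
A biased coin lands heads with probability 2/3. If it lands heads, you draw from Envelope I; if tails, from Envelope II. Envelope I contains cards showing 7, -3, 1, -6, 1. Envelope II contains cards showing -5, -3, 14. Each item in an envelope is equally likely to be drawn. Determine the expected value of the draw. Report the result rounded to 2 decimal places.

0.67

E[X | Envelope I] = (7 − 3 + 1 − 6 + 1)/5 = 0
E[X | Envelope II] = (-5 − 3 + 14)/3 = 2
E[X] = (2/3)·0 + (1/3)·2 = 2/3 ≈ 0.67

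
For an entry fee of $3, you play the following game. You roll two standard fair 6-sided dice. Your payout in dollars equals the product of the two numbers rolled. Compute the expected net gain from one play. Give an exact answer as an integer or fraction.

37/4 dollars

Distribution of the product of the two numbers rolled: 1 w.p. 1/36, 2 w.p. 1/18, 3 w.p. 1/18, 4 w.p. 1/12, 5 w.p. 1/18, 6 w.p. 1/9, …
E[payout] = (1/36)·1 + (1/18)·2 + (1/18)·3 + (1/12)·4 + (1/18)·5 + (1/9)·6 + (1/18)·8 + (1/36)·9 + (1/18)·10 + (1/9)·12 + (1/18)·15 + (1/36)·16 + (1/18)·18 + (1/18)·20 + (1/18)·24 + (1/36)·25 + (1/18)·30 + (1/36)·36 = 49/4
Expected profit = 49/4 − 3 = 37/4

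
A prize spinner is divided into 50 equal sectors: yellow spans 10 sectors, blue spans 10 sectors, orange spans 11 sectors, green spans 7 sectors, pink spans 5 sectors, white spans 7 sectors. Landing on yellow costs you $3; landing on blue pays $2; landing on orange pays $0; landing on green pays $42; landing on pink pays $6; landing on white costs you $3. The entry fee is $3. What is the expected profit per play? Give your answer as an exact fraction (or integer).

E[payout] = (10/50)·(-3) + (10/50)·2 + (11/50)·0 + (7/50)·42 + (5/50)·6 + (7/50)·(-3) = 293/50
Expected profit = 293/50 − 3 = 143/50

143/50 dollars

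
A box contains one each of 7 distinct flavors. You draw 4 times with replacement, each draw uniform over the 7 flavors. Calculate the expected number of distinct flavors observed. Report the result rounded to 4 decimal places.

3.2216

Let Xⱼ=1 if type j appears at least once. P(Xⱼ=1) = 1 − ((7−1)/7)^4 = 1105/2401.
E[#distinct] = 7·1105/2401 = 1105/343.
≈ 3.2216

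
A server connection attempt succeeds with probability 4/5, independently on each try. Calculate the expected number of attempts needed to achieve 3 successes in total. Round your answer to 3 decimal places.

By linearity (sum of 3 independent geometric waits), E[trials] = 3/p = 3/(4/5) = 15/4.
≈ 3.750

3.750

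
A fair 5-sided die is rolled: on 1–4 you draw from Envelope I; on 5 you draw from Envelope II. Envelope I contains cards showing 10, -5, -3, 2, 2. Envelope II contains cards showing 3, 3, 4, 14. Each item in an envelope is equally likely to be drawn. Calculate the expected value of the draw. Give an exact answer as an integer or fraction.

54/25

E[X | Envelope I] = (10 − 5 − 3 + 2 + 2)/5 = 6/5
E[X | Envelope II] = (3 + 3 + 4 + 14)/4 = 6
E[X] = (4/5)·6/5 + (1/5)·6 = 54/25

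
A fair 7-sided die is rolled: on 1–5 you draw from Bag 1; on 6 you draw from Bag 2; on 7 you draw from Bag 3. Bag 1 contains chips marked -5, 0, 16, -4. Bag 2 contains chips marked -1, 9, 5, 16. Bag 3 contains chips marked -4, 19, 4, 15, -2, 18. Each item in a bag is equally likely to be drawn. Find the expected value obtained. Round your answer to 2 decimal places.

3.48

E[X | Bag 1] = (-5 + 0 + 16 − 4)/4 = 7/4
E[X | Bag 2] = (-1 + 9 + 5 + 16)/4 = 29/4
E[X | Bag 3] = (-4 + 19 + 4 + 15 − 2 + 18)/6 = 25/3
E[X] = (5/7)·7/4 + (1/7)·29/4 + (1/7)·25/3 = 73/21 ≈ 3.48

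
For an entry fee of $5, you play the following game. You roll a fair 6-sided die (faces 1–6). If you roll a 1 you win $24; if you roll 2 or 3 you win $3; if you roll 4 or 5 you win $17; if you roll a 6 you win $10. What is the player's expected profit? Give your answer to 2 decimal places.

E[payout] = (1/3)·3 + (1/6)·10 + (1/3)·17 + (1/6)·24 = 37/3
Expected profit = 37/3 − 5 = 22/3 ≈ $7.33

$7.33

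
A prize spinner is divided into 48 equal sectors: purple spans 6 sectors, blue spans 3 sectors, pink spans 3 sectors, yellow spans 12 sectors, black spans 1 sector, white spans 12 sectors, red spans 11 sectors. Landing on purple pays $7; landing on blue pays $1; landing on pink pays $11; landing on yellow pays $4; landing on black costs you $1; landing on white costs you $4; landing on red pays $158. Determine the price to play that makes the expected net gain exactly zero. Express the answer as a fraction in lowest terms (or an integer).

E[payout] = (6/48)·7 + (3/48)·1 + (3/48)·11 + (12/48)·4 + (1/48)·(-1) + (12/48)·(-4) + (11/48)·158 = 605/16
Fair fee = E[payout] = 605/16

605/16 dollars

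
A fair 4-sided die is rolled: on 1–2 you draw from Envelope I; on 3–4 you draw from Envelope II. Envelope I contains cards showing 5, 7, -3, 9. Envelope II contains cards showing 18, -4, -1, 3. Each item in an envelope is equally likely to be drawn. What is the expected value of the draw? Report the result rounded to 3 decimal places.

4.250

E[X | Envelope I] = (5 + 7 − 3 + 9)/4 = 9/2
E[X | Envelope II] = (18 − 4 − 1 + 3)/4 = 4
E[X] = (1/2)·9/2 + (1/2)·4 = 17/4 ≈ 4.250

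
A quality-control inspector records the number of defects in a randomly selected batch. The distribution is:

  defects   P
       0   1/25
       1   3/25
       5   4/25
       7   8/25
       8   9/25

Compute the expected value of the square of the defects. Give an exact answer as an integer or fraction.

1071/25

E[X²] = (1/25)·0 + (3/25)·1 + (4/25)·25 + (8/25)·49 + (9/25)·64
     = 1071/25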